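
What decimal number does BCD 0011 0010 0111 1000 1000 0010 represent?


Each 4-bit group → digit:
  0011 → 3
  0010 → 2
  0111 → 7
  1000 → 8
  1000 → 8
  0010 → 2
= 327882


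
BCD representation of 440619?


Each digit → 4-bit binary:
  4 → 0100
  4 → 0100
  0 → 0000
  6 → 0110
  1 → 0001
  9 → 1001
= 0100 0100 0000 0110 0001 1001


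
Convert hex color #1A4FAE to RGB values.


Hex: #1A4FAE
R = 1A₁₆ = 26
G = 4F₁₆ = 79
B = AE₁₆ = 174
= RGB(26, 79, 174)


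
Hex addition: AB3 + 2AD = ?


Align and add column by column (LSB to MSB, each column mod 16 with carry):
  0AB3
+ 02AD
  ----
  col 0: 3(3) + D(13) + 0 (carry in) = 16 → 0(0), carry out 1
  col 1: B(11) + A(10) + 1 (carry in) = 22 → 6(6), carry out 1
  col 2: A(10) + 2(2) + 1 (carry in) = 13 → D(13), carry out 0
  col 3: 0(0) + 0(0) + 0 (carry in) = 0 → 0(0), carry out 0
Reading digits MSB→LSB: 0D60
Strip leading zeros: D60
= 0xD60


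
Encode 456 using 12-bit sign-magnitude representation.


Sign bit: 0 (positive)
Magnitude: 456 = 00111001000
= 000111001000


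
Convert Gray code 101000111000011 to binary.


Gray code: 101000111000011
MSB stays the same: 1
Each subsequent bit = prev_binary XOR current_gray:
  B[1] = 1 XOR 0 = 1
  B[2] = 1 XOR 1 = 0
  B[3] = 0 XOR 0 = 0
  B[4] = 0 XOR 0 = 0
  B[5] = 0 XOR 0 = 0
  B[6] = 0 XOR 1 = 1
  B[7] = 1 XOR 1 = 0
  B[8] = 0 XOR 1 = 1
  B[9] = 1 XOR 0 = 1
  B[10] = 1 XOR 0 = 1
  B[11] = 1 XOR 0 = 1
  B[12] = 1 XOR 0 = 1
  B[13] = 1 XOR 1 = 0
  B[14] = 0 XOR 1 = 1
= 110000101111101 (24957 decimal)


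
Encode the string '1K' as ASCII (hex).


String: '1K'  (2 characters)
Per-character ASCII lookup:
  '1': digits start at 48: '1' = 48 + 1 = 49 → 0x31
  'K': uppercase starts at 65: 'K' = 65 + 10 = 75 → 0x4B
= 0x31 0x4B


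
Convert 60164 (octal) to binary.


Each octal digit → 3 binary bits:
  6 = 110
  0 = 000
  1 = 001
  6 = 110
  4 = 100
Concatenate: 110 000 001 110 100
= 110000001110100


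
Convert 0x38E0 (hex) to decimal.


Positional values:
Position 0: 0 × 16^0 = 0 × 1 = 0
Position 1: E × 16^1 = 14 × 16 = 224
Position 2: 8 × 16^2 = 8 × 256 = 2048
Position 3: 3 × 16^3 = 3 × 4096 = 12288
Sum = 0 + 224 + 2048 + 12288
= 14560


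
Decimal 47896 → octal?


Divide by 8 repeatedly:
47896 ÷ 8 = 5987 remainder 0
5987 ÷ 8 = 748 remainder 3
748 ÷ 8 = 93 remainder 4
93 ÷ 8 = 11 remainder 5
11 ÷ 8 = 1 remainder 3
1 ÷ 8 = 0 remainder 1
Reading remainders bottom-up:
= 0o135430


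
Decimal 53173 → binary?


Divide by 2 repeatedly:
53173 ÷ 2 = 26586 remainder 1
26586 ÷ 2 = 13293 remainder 0
13293 ÷ 2 = 6646 remainder 1
6646 ÷ 2 = 3323 remainder 0
3323 ÷ 2 = 1661 remainder 1
1661 ÷ 2 = 830 remainder 1
830 ÷ 2 = 415 remainder 0
415 ÷ 2 = 207 remainder 1
207 ÷ 2 = 103 remainder 1
103 ÷ 2 = 51 remainder 1
51 ÷ 2 = 25 remainder 1
25 ÷ 2 = 12 remainder 1
12 ÷ 2 = 6 remainder 0
6 ÷ 2 = 3 remainder 0
3 ÷ 2 = 1 remainder 1
1 ÷ 2 = 0 remainder 1
Reading remainders bottom-up:
= 1100111110110101


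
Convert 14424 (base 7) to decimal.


Positional values (base 7):
  4 × 7^0 = 4 × 1 = 4
  2 × 7^1 = 2 × 7 = 14
  4 × 7^2 = 4 × 49 = 196
  4 × 7^3 = 4 × 343 = 1372
  1 × 7^4 = 1 × 2401 = 2401
Sum = 4 + 14 + 196 + 1372 + 2401
= 3987


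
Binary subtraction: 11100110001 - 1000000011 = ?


Align and subtract column by column (LSB to MSB, borrowing when needed):
  11100110001
- 01000000011
  -----------
  col 0: (1 - 0 borrow-in) - 1 → 1 - 1 = 0, borrow out 0
  col 1: (0 - 0 borrow-in) - 1 → borrow from next column: (0+2) - 1 = 1, borrow out 1
  col 2: (0 - 1 borrow-in) - 0 → borrow from next column: (-1+2) - 0 = 1, borrow out 1
  col 3: (0 - 1 borrow-in) - 0 → borrow from next column: (-1+2) - 0 = 1, borrow out 1
  col 4: (1 - 1 borrow-in) - 0 → 0 - 0 = 0, borrow out 0
  col 5: (1 - 0 borrow-in) - 0 → 1 - 0 = 1, borrow out 0
  col 6: (0 - 0 borrow-in) - 0 → 0 - 0 = 0, borrow out 0
  col 7: (0 - 0 borrow-in) - 0 → 0 - 0 = 0, borrow out 0
  col 8: (1 - 0 borrow-in) - 0 → 1 - 0 = 1, borrow out 0
  col 9: (1 - 0 borrow-in) - 1 → 1 - 1 = 0, borrow out 0
  col 10: (1 - 0 borrow-in) - 0 → 1 - 0 = 1, borrow out 0
Reading bits MSB→LSB: 10100101110
Strip leading zeros: 10100101110
= 10100101110


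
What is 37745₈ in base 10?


Positional values:
Position 0: 5 × 8^0 = 5
Position 1: 4 × 8^1 = 32
Position 2: 7 × 8^2 = 448
Position 3: 7 × 8^3 = 3584
Position 4: 3 × 8^4 = 12288
Sum = 5 + 32 + 448 + 3584 + 12288
= 16357


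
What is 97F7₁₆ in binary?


Each hex digit → 4 binary bits:
  9 = 1001
  7 = 0111
  F = 1111
  7 = 0111
Concatenate: 1001 0111 1111 0111
= 1001011111110111


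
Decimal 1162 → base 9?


Divide by 9 repeatedly:
1162 ÷ 9 = 129 remainder 1
129 ÷ 9 = 14 remainder 3
14 ÷ 9 = 1 remainder 5
1 ÷ 9 = 0 remainder 1
Reading remainders bottom-up:
= 1531


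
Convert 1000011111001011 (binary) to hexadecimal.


Group into 4-bit nibbles: 1000011111001011
  1000 = 8
  0111 = 7
  1100 = C
  1011 = B
= 0x87CB


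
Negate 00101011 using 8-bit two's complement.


Original: 00101011
Step 1 - Invert all bits: 11010100
Step 2 - Add 1: 11010100 + 1
= 11010101 (represents -43)


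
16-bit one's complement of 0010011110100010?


Original: 0010011110100010
Invert all bits:
  bit 0: 0 → 1
  bit 1: 0 → 1
  bit 2: 1 → 0
  bit 3: 0 → 1
  bit 4: 0 → 1
  bit 5: 1 → 0
  bit 6: 1 → 0
  bit 7: 1 → 0
  bit 8: 1 → 0
  bit 9: 0 → 1
  bit 10: 1 → 0
  bit 11: 0 → 1
  bit 12: 0 → 1
  bit 13: 0 → 1
  bit 14: 1 → 0
  bit 15: 0 → 1
= 1101100001011101


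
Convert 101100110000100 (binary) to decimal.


Positional values:
Bit 2: 1 × 2^2 = 4
Bit 7: 1 × 2^7 = 128
Bit 8: 1 × 2^8 = 256
Bit 11: 1 × 2^11 = 2048
Bit 12: 1 × 2^12 = 4096
Bit 14: 1 × 2^14 = 16384
Sum = 4 + 128 + 256 + 2048 + 4096 + 16384
= 22916


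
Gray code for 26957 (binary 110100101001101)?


Binary: 110100101001101
Gray code: G = B XOR (B >> 1)
B >> 1 = 011010010100110
110100101001101 XOR 011010010100110:
  1 XOR 0 = 1
  1 XOR 1 = 0
  0 XOR 1 = 1
  1 XOR 0 = 1
  0 XOR 1 = 1
  0 XOR 0 = 0
  1 XOR 0 = 1
  0 XOR 1 = 1
  1 XOR 0 = 1
  0 XOR 1 = 1
  0 XOR 0 = 0
  1 XOR 0 = 1
  1 XOR 1 = 0
  0 XOR 1 = 1
  1 XOR 0 = 1
= 101110111101011


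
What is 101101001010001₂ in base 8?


Group into 3-bit groups: 101101001010001
  101 = 5
  101 = 5
  001 = 1
  010 = 2
  001 = 1
= 0o55121


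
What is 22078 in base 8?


Divide by 8 repeatedly:
22078 ÷ 8 = 2759 remainder 6
2759 ÷ 8 = 344 remainder 7
344 ÷ 8 = 43 remainder 0
43 ÷ 8 = 5 remainder 3
5 ÷ 8 = 0 remainder 5
Reading remainders bottom-up:
= 0o53076


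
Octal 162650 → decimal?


Positional values:
Position 0: 0 × 8^0 = 0
Position 1: 5 × 8^1 = 40
Position 2: 6 × 8^2 = 384
Position 3: 2 × 8^3 = 1024
Position 4: 6 × 8^4 = 24576
Position 5: 1 × 8^5 = 32768
Sum = 0 + 40 + 384 + 1024 + 24576 + 32768
= 58792


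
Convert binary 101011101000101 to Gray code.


Binary: 101011101000101
Gray code: G = B XOR (B >> 1)
B >> 1 = 010101110100010
101011101000101 XOR 010101110100010:
  1 XOR 0 = 1
  0 XOR 1 = 1
  1 XOR 0 = 1
  0 XOR 1 = 1
  1 XOR 0 = 1
  1 XOR 1 = 0
  1 XOR 1 = 0
  0 XOR 1 = 1
  1 XOR 0 = 1
  0 XOR 1 = 1
  0 XOR 0 = 0
  0 XOR 0 = 0
  1 XOR 0 = 1
  0 XOR 1 = 1
  1 XOR 0 = 1
= 111110011100111


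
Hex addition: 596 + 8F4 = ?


Align and add column by column (LSB to MSB, each column mod 16 with carry):
  0596
+ 08F4
  ----
  col 0: 6(6) + 4(4) + 0 (carry in) = 10 → A(10), carry out 0
  col 1: 9(9) + F(15) + 0 (carry in) = 24 → 8(8), carry out 1
  col 2: 5(5) + 8(8) + 1 (carry in) = 14 → E(14), carry out 0
  col 3: 0(0) + 0(0) + 0 (carry in) = 0 → 0(0), carry out 0
Reading digits MSB→LSB: 0E8A
Strip leading zeros: E8A
= 0xE8A


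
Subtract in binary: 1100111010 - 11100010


Align and subtract column by column (LSB to MSB, borrowing when needed):
  1100111010
- 0011100010
  ----------
  col 0: (0 - 0 borrow-in) - 0 → 0 - 0 = 0, borrow out 0
  col 1: (1 - 0 borrow-in) - 1 → 1 - 1 = 0, borrow out 0
  col 2: (0 - 0 borrow-in) - 0 → 0 - 0 = 0, borrow out 0
  col 3: (1 - 0 borrow-in) - 0 → 1 - 0 = 1, borrow out 0
  col 4: (1 - 0 borrow-in) - 0 → 1 - 0 = 1, borrow out 0
  col 5: (1 - 0 borrow-in) - 1 → 1 - 1 = 0, borrow out 0
  col 6: (0 - 0 borrow-in) - 1 → borrow from next column: (0+2) - 1 = 1, borrow out 1
  col 7: (0 - 1 borrow-in) - 1 → borrow from next column: (-1+2) - 1 = 0, borrow out 1
  col 8: (1 - 1 borrow-in) - 0 → 0 - 0 = 0, borrow out 0
  col 9: (1 - 0 borrow-in) - 0 → 1 - 0 = 1, borrow out 0
Reading bits MSB→LSB: 1001011000
Strip leading zeros: 1001011000
= 1001011000


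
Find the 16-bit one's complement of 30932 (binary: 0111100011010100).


Original: 0111100011010100
Invert all bits:
  bit 0: 0 → 1
  bit 1: 1 → 0
  bit 2: 1 → 0
  bit 3: 1 → 0
  bit 4: 1 → 0
  bit 5: 0 → 1
  bit 6: 0 → 1
  bit 7: 0 → 1
  bit 8: 1 → 0
  bit 9: 1 → 0
  bit 10: 0 → 1
  bit 11: 1 → 0
  bit 12: 0 → 1
  bit 13: 1 → 0
  bit 14: 0 → 1
  bit 15: 0 → 1
= 1000011100101011


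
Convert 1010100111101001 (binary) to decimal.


Positional values:
Bit 0: 1 × 2^0 = 1
Bit 3: 1 × 2^3 = 8
Bit 5: 1 × 2^5 = 32
Bit 6: 1 × 2^6 = 64
Bit 7: 1 × 2^7 = 128
Bit 8: 1 × 2^8 = 256
Bit 11: 1 × 2^11 = 2048
Bit 13: 1 × 2^13 = 8192
Bit 15: 1 × 2^15 = 32768
Sum = 1 + 8 + 32 + 64 + 128 + 256 + 2048 + 8192 + 32768
= 43497


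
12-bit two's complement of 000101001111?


Original: 000101001111
Step 1 - Invert all bits: 111010110000
Step 2 - Add 1: 111010110000 + 1
= 111010110001 (represents -335)


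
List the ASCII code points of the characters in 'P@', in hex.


String: 'P@'  (2 characters)
Per-character ASCII lookup:
  'P': uppercase starts at 65: 'P' = 65 + 15 = 80 → 0x50
  '@': special character: '@' = 64 → 0x40
= 0x50 0x40


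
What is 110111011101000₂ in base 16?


Group into 4-bit nibbles: 0110111011101000
  0110 = 6
  1110 = E
  1110 = E
  1000 = 8
= 0x6EE8


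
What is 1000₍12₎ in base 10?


Positional values (base 12):
  0 × 12^0 = 0 × 1 = 0
  0 × 12^1 = 0 × 12 = 0
  0 × 12^2 = 0 × 144 = 0
  1 × 12^3 = 1 × 1728 = 1728
Sum = 0 + 0 + 0 + 1728
= 1728


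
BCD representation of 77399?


Each digit → 4-bit binary:
  7 → 0111
  7 → 0111
  3 → 0011
  9 → 1001
  9 → 1001
= 0111 0111 0011 1001 1001


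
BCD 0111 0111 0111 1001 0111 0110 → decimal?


Each 4-bit group → digit:
  0111 → 7
  0111 → 7
  0111 → 7
  1001 → 9
  0111 → 7
  0110 → 6
= 777976


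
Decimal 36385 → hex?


Divide by 16 repeatedly:
36385 ÷ 16 = 2274 remainder 1 (1)
2274 ÷ 16 = 142 remainder 2 (2)
142 ÷ 16 = 8 remainder 14 (E)
8 ÷ 16 = 0 remainder 8 (8)
Reading remainders bottom-up:
= 0x8E21


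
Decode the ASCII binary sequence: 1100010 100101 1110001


Codes (binary): 1100010 100101 1110001
Per-code ASCII lookup:
  1100010 = 98  (range 97-122: lowercase, 98 - 97 = 1) → 'b'
  100101 = 37  (special character) → '%'
  1110001 = 113  (range 97-122: lowercase, 113 - 97 = 16) → 'q'
= 'b%q'


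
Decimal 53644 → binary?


Divide by 2 repeatedly:
53644 ÷ 2 = 26822 remainder 0
26822 ÷ 2 = 13411 remainder 0
13411 ÷ 2 = 6705 remainder 1
6705 ÷ 2 = 3352 remainder 1
3352 ÷ 2 = 1676 remainder 0
1676 ÷ 2 = 838 remainder 0
838 ÷ 2 = 419 remainder 0
419 ÷ 2 = 209 remainder 1
209 ÷ 2 = 104 remainder 1
104 ÷ 2 = 52 remainder 0
52 ÷ 2 = 26 remainder 0
26 ÷ 2 = 13 remainder 0
13 ÷ 2 = 6 remainder 1
6 ÷ 2 = 3 remainder 0
3 ÷ 2 = 1 remainder 1
1 ÷ 2 = 0 remainder 1
Reading remainders bottom-up:
= 1101000110001100


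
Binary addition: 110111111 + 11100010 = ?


Align and add column by column (LSB to MSB, carry propagating):
  0110111111
+ 0011100010
  ----------
  col 0: 1 + 0 + 0 (carry in) = 1 → bit 1, carry out 0
  col 1: 1 + 1 + 0 (carry in) = 2 → bit 0, carry out 1
  col 2: 1 + 0 + 1 (carry in) = 2 → bit 0, carry out 1
  col 3: 1 + 0 + 1 (carry in) = 2 → bit 0, carry out 1
  col 4: 1 + 0 + 1 (carry in) = 2 → bit 0, carry out 1
  col 5: 1 + 1 + 1 (carry in) = 3 → bit 1, carry out 1
  col 6: 0 + 1 + 1 (carry in) = 2 → bit 0, carry out 1
  col 7: 1 + 1 + 1 (carry in) = 3 → bit 1, carry out 1
  col 8: 1 + 0 + 1 (carry in) = 2 → bit 0, carry out 1
  col 9: 0 + 0 + 1 (carry in) = 1 → bit 1, carry out 0
Reading bits MSB→LSB: 1010100001
Strip leading zeros: 1010100001
= 1010100001


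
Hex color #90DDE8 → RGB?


Hex: #90DDE8
R = 90₁₆ = 144
G = DD₁₆ = 221
B = E8₁₆ = 232
= RGB(144, 221, 232)


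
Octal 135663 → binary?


Each octal digit → 3 binary bits:
  1 = 001
  3 = 011
  5 = 101
  6 = 110
  6 = 110
  3 = 011
Concatenate: 001 011 101 110 110 011
= 001011101110110011


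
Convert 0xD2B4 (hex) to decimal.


Positional values:
Position 0: 4 × 16^0 = 4 × 1 = 4
Position 1: B × 16^1 = 11 × 16 = 176
Position 2: 2 × 16^2 = 2 × 256 = 512
Position 3: D × 16^3 = 13 × 4096 = 53248
Sum = 4 + 176 + 512 + 53248
= 53940


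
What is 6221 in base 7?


Divide by 7 repeatedly:
6221 ÷ 7 = 888 remainder 5
888 ÷ 7 = 126 remainder 6
126 ÷ 7 = 18 remainder 0
18 ÷ 7 = 2 remainder 4
2 ÷ 7 = 0 remainder 2
Reading remainders bottom-up:
= 24065


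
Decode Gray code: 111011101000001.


Gray code: 111011101000001
MSB stays the same: 1
Each subsequent bit = prev_binary XOR current_gray:
  B[1] = 1 XOR 1 = 0
  B[2] = 0 XOR 1 = 1
  B[3] = 1 XOR 0 = 1
  B[4] = 1 XOR 1 = 0
  B[5] = 0 XOR 1 = 1
  B[6] = 1 XOR 1 = 0
  B[7] = 0 XOR 0 = 0
  B[8] = 0 XOR 1 = 1
  B[9] = 1 XOR 0 = 1
  B[10] = 1 XOR 0 = 1
  B[11] = 1 XOR 0 = 1
  B[12] = 1 XOR 0 = 1
  B[13] = 1 XOR 0 = 1
  B[14] = 1 XOR 1 = 0
= 101101001111110 (23166 decimal)


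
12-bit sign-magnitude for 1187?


Sign bit: 0 (positive)
Magnitude: 1187 = 10010100011
= 010010100011


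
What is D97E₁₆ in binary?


Each hex digit → 4 binary bits:
  D = 1101
  9 = 1001
  7 = 0111
  E = 1110
Concatenate: 1101 1001 0111 1110
= 1101100101111110


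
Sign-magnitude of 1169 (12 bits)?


Sign bit: 0 (positive)
Magnitude: 1169 = 10010010001
= 010010010001


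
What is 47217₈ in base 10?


Positional values:
Position 0: 7 × 8^0 = 7
Position 1: 1 × 8^1 = 8
Position 2: 2 × 8^2 = 128
Position 3: 7 × 8^3 = 3584
Position 4: 4 × 8^4 = 16384
Sum = 7 + 8 + 128 + 3584 + 16384
= 20111


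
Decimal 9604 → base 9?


Divide by 9 repeatedly:
9604 ÷ 9 = 1067 remainder 1
1067 ÷ 9 = 118 remainder 5
118 ÷ 9 = 13 remainder 1
13 ÷ 9 = 1 remainder 4
1 ÷ 9 = 0 remainder 1
Reading remainders bottom-up:
= 14151


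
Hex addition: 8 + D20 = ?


Align and add column by column (LSB to MSB, each column mod 16 with carry):
  0008
+ 0D20
  ----
  col 0: 8(8) + 0(0) + 0 (carry in) = 8 → 8(8), carry out 0
  col 1: 0(0) + 2(2) + 0 (carry in) = 2 → 2(2), carry out 0
  col 2: 0(0) + D(13) + 0 (carry in) = 13 → D(13), carry out 0
  col 3: 0(0) + 0(0) + 0 (carry in) = 0 → 0(0), carry out 0
Reading digits MSB→LSB: 0D28
Strip leading zeros: D28
= 0xD28


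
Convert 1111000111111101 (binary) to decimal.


Positional values:
Bit 0: 1 × 2^0 = 1
Bit 2: 1 × 2^2 = 4
Bit 3: 1 × 2^3 = 8
Bit 4: 1 × 2^4 = 16
Bit 5: 1 × 2^5 = 32
Bit 6: 1 × 2^6 = 64
Bit 7: 1 × 2^7 = 128
Bit 8: 1 × 2^8 = 256
Bit 12: 1 × 2^12 = 4096
Bit 13: 1 × 2^13 = 8192
Bit 14: 1 × 2^14 = 16384
Bit 15: 1 × 2^15 = 32768
Sum = 1 + 4 + 8 + 16 + 32 + 64 + 128 + 256 + 4096 + 8192 + 16384 + 32768
= 61949


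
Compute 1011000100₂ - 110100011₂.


Align and subtract column by column (LSB to MSB, borrowing when needed):
  1011000100
- 0110100011
  ----------
  col 0: (0 - 0 borrow-in) - 1 → borrow from next column: (0+2) - 1 = 1, borrow out 1
  col 1: (0 - 1 borrow-in) - 1 → borrow from next column: (-1+2) - 1 = 0, borrow out 1
  col 2: (1 - 1 borrow-in) - 0 → 0 - 0 = 0, borrow out 0
  col 3: (0 - 0 borrow-in) - 0 → 0 - 0 = 0, borrow out 0
  col 4: (0 - 0 borrow-in) - 0 → 0 - 0 = 0, borrow out 0
  col 5: (0 - 0 borrow-in) - 1 → borrow from next column: (0+2) - 1 = 1, borrow out 1
  col 6: (1 - 1 borrow-in) - 0 → 0 - 0 = 0, borrow out 0
  col 7: (1 - 0 borrow-in) - 1 → 1 - 1 = 0, borrow out 0
  col 8: (0 - 0 borrow-in) - 1 → borrow from next column: (0+2) - 1 = 1, borrow out 1
  col 9: (1 - 1 borrow-in) - 0 → 0 - 0 = 0, borrow out 0
Reading bits MSB→LSB: 0100100001
Strip leading zeros: 100100001
= 100100001


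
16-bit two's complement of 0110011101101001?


Original: 0110011101101001
Step 1 - Invert all bits: 1001100010010110
Step 2 - Add 1: 1001100010010110 + 1
= 1001100010010111 (represents -26473)


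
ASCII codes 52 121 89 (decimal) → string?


Codes (decimal): 52 121 89
Per-code ASCII lookup:
  52  (range 48-57: digits, 52 - 48 = 4) → '4'
  121  (range 97-122: lowercase, 121 - 97 = 24) → 'y'
  89  (range 65-90: uppercase, 89 - 65 = 24) → 'Y'
= '4yY'


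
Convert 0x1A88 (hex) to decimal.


Positional values:
Position 0: 8 × 16^0 = 8 × 1 = 8
Position 1: 8 × 16^1 = 8 × 16 = 128
Position 2: A × 16^2 = 10 × 256 = 2560
Position 3: 1 × 16^3 = 1 × 4096 = 4096
Sum = 8 + 128 + 2560 + 4096
= 6792


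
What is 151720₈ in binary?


Each octal digit → 3 binary bits:
  1 = 001
  5 = 101
  1 = 001
  7 = 111
  2 = 010
  0 = 000
Concatenate: 001 101 001 111 010 000
= 001101001111010000


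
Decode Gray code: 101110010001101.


Gray code: 101110010001101
MSB stays the same: 1
Each subsequent bit = prev_binary XOR current_gray:
  B[1] = 1 XOR 0 = 1
  B[2] = 1 XOR 1 = 0
  B[3] = 0 XOR 1 = 1
  B[4] = 1 XOR 1 = 0
  B[5] = 0 XOR 0 = 0
  B[6] = 0 XOR 0 = 0
  B[7] = 0 XOR 1 = 1
  B[8] = 1 XOR 0 = 1
  B[9] = 1 XOR 0 = 1
  B[10] = 1 XOR 0 = 1
  B[11] = 1 XOR 1 = 0
  B[12] = 0 XOR 1 = 1
  B[13] = 1 XOR 0 = 1
  B[14] = 1 XOR 1 = 0
= 110100011110110 (26870 decimal)


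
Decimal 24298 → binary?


Divide by 2 repeatedly:
24298 ÷ 2 = 12149 remainder 0
12149 ÷ 2 = 6074 remainder 1
6074 ÷ 2 = 3037 remainder 0
3037 ÷ 2 = 1518 remainder 1
1518 ÷ 2 = 759 remainder 0
759 ÷ 2 = 379 remainder 1
379 ÷ 2 = 189 remainder 1
189 ÷ 2 = 94 remainder 1
94 ÷ 2 = 47 remainder 0
47 ÷ 2 = 23 remainder 1
23 ÷ 2 = 11 remainder 1
11 ÷ 2 = 5 remainder 1
5 ÷ 2 = 2 remainder 1
2 ÷ 2 = 1 remainder 0
1 ÷ 2 = 0 remainder 1
Reading remainders bottom-up:
= 101111011101010


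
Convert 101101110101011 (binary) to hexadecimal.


Group into 4-bit nibbles: 0101101110101011
  0101 = 5
  1011 = B
  1010 = A
  1011 = B
= 0x5BAB


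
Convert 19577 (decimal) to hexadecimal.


Divide by 16 repeatedly:
19577 ÷ 16 = 1223 remainder 9 (9)
1223 ÷ 16 = 76 remainder 7 (7)
76 ÷ 16 = 4 remainder 12 (C)
4 ÷ 16 = 0 remainder 4 (4)
Reading remainders bottom-up:
= 0x4C79


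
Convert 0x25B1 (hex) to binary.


Each hex digit → 4 binary bits:
  2 = 0010
  5 = 0101
  B = 1011
  1 = 0001
Concatenate: 0010 0101 1011 0001
= 0010010110110001


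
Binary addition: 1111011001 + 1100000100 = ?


Align and add column by column (LSB to MSB, carry propagating):
  01111011001
+ 01100000100
  -----------
  col 0: 1 + 0 + 0 (carry in) = 1 → bit 1, carry out 0
  col 1: 0 + 0 + 0 (carry in) = 0 → bit 0, carry out 0
  col 2: 0 + 1 + 0 (carry in) = 1 → bit 1, carry out 0
  col 3: 1 + 0 + 0 (carry in) = 1 → bit 1, carry out 0
  col 4: 1 + 0 + 0 (carry in) = 1 → bit 1, carry out 0
  col 5: 0 + 0 + 0 (carry in) = 0 → bit 0, carry out 0
  col 6: 1 + 0 + 0 (carry in) = 1 → bit 1, carry out 0
  col 7: 1 + 0 + 0 (carry in) = 1 → bit 1, carry out 0
  col 8: 1 + 1 + 0 (carry in) = 2 → bit 0, carry out 1
  col 9: 1 + 1 + 1 (carry in) = 3 → bit 1, carry out 1
  col 10: 0 + 0 + 1 (carry in) = 1 → bit 1, carry out 0
Reading bits MSB→LSB: 11011011101
Strip leading zeros: 11011011101
= 11011011101


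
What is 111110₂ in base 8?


Group into 3-bit groups: 111110
  111 = 7
  110 = 6
= 0o76


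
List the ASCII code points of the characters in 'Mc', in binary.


String: 'Mc'  (2 characters)
Per-character ASCII lookup:
  'M': uppercase starts at 65: 'M' = 65 + 12 = 77 → 1001101
  'c': lowercase starts at 97: 'c' = 97 + 2 = 99 → 1100011
= 1001101 1100011


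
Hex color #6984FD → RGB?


Hex: #6984FD
R = 69₁₆ = 105
G = 84₁₆ = 132
B = FD₁₆ = 253
= RGB(105, 132, 253)


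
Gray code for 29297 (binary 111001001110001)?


Binary: 111001001110001
Gray code: G = B XOR (B >> 1)
B >> 1 = 011100100111000
111001001110001 XOR 011100100111000:
  1 XOR 0 = 1
  1 XOR 1 = 0
  1 XOR 1 = 0
  0 XOR 1 = 1
  0 XOR 0 = 0
  1 XOR 0 = 1
  0 XOR 1 = 1
  0 XOR 0 = 0
  1 XOR 0 = 1
  1 XOR 1 = 0
  1 XOR 1 = 0
  0 XOR 1 = 1
  0 XOR 0 = 0
  0 XOR 0 = 0
  1 XOR 0 = 1
= 100101101001001


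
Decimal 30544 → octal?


Divide by 8 repeatedly:
30544 ÷ 8 = 3818 remainder 0
3818 ÷ 8 = 477 remainder 2
477 ÷ 8 = 59 remainder 5
59 ÷ 8 = 7 remainder 3
7 ÷ 8 = 0 remainder 7
Reading remainders bottom-up:
= 0o73520


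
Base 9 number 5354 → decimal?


Positional values (base 9):
  4 × 9^0 = 4 × 1 = 4
  5 × 9^1 = 5 × 9 = 45
  3 × 9^2 = 3 × 81 = 243
  5 × 9^3 = 5 × 729 = 3645
Sum = 4 + 45 + 243 + 3645
= 3937


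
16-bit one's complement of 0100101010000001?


Original: 0100101010000001
Invert all bits:
  bit 0: 0 → 1
  bit 1: 1 → 0
  bit 2: 0 → 1
  bit 3: 0 → 1
  bit 4: 1 → 0
  bit 5: 0 → 1
  bit 6: 1 → 0
  bit 7: 0 → 1
  bit 8: 1 → 0
  bit 9: 0 → 1
  bit 10: 0 → 1
  bit 11: 0 → 1
  bit 12: 0 → 1
  bit 13: 0 → 1
  bit 14: 0 → 1
  bit 15: 1 → 0
= 1011010101111110


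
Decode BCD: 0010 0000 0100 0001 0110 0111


Each 4-bit group → digit:
  0010 → 2
  0000 → 0
  0100 → 4
  0001 → 1
  0110 → 6
  0111 → 7
= 204167


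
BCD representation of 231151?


Each digit → 4-bit binary:
  2 → 0010
  3 → 0011
  1 → 0001
  1 → 0001
  5 → 0101
  1 → 0001
= 0010 0011 0001 0001 0101 0001


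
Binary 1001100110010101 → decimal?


Positional values:
Bit 0: 1 × 2^0 = 1
Bit 2: 1 × 2^2 = 4
Bit 4: 1 × 2^4 = 16
Bit 7: 1 × 2^7 = 128
Bit 8: 1 × 2^8 = 256
Bit 11: 1 × 2^11 = 2048
Bit 12: 1 × 2^12 = 4096
Bit 15: 1 × 2^15 = 32768
Sum = 1 + 4 + 16 + 128 + 256 + 2048 + 4096 + 32768
= 39317


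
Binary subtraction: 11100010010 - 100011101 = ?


Align and subtract column by column (LSB to MSB, borrowing when needed):
  11100010010
- 00100011101
  -----------
  col 0: (0 - 0 borrow-in) - 1 → borrow from next column: (0+2) - 1 = 1, borrow out 1
  col 1: (1 - 1 borrow-in) - 0 → 0 - 0 = 0, borrow out 0
  col 2: (0 - 0 borrow-in) - 1 → borrow from next column: (0+2) - 1 = 1, borrow out 1
  col 3: (0 - 1 borrow-in) - 1 → borrow from next column: (-1+2) - 1 = 0, borrow out 1
  col 4: (1 - 1 borrow-in) - 1 → borrow from next column: (0+2) - 1 = 1, borrow out 1
  col 5: (0 - 1 borrow-in) - 0 → borrow from next column: (-1+2) - 0 = 1, borrow out 1
  col 6: (0 - 1 borrow-in) - 0 → borrow from next column: (-1+2) - 0 = 1, borrow out 1
  col 7: (0 - 1 borrow-in) - 0 → borrow from next column: (-1+2) - 0 = 1, borrow out 1
  col 8: (1 - 1 borrow-in) - 1 → borrow from next column: (0+2) - 1 = 1, borrow out 1
  col 9: (1 - 1 borrow-in) - 0 → 0 - 0 = 0, borrow out 0
  col 10: (1 - 0 borrow-in) - 0 → 1 - 0 = 1, borrow out 0
Reading bits MSB→LSB: 10111110101
Strip leading zeros: 10111110101
= 10111110101


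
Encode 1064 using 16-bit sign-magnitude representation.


Sign bit: 0 (positive)
Magnitude: 1064 = 000010000101000
= 0000010000101000


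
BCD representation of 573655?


Each digit → 4-bit binary:
  5 → 0101
  7 → 0111
  3 → 0011
  6 → 0110
  5 → 0101
  5 → 0101
= 0101 0111 0011 0110 0101 0101


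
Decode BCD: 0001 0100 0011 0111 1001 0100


Each 4-bit group → digit:
  0001 → 1
  0100 → 4
  0011 → 3
  0111 → 7
  1001 → 9
  0100 → 4
= 143794


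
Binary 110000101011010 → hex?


Group into 4-bit nibbles: 0110000101011010
  0110 = 6
  0001 = 1
  0101 = 5
  1010 = A
= 0x615A


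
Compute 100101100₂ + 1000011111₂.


Align and add column by column (LSB to MSB, carry propagating):
  00100101100
+ 01000011111
  -----------
  col 0: 0 + 1 + 0 (carry in) = 1 → bit 1, carry out 0
  col 1: 0 + 1 + 0 (carry in) = 1 → bit 1, carry out 0
  col 2: 1 + 1 + 0 (carry in) = 2 → bit 0, carry out 1
  col 3: 1 + 1 + 1 (carry in) = 3 → bit 1, carry out 1
  col 4: 0 + 1 + 1 (carry in) = 2 → bit 0, carry out 1
  col 5: 1 + 0 + 1 (carry in) = 2 → bit 0, carry out 1
  col 6: 0 + 0 + 1 (carry in) = 1 → bit 1, carry out 0
  col 7: 0 + 0 + 0 (carry in) = 0 → bit 0, carry out 0
  col 8: 1 + 0 + 0 (carry in) = 1 → bit 1, carry out 0
  col 9: 0 + 1 + 0 (carry in) = 1 → bit 1, carry out 0
  col 10: 0 + 0 + 0 (carry in) = 0 → bit 0, carry out 0
Reading bits MSB→LSB: 01101001011
Strip leading zeros: 1101001011
= 1101001011


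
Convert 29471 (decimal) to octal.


Divide by 8 repeatedly:
29471 ÷ 8 = 3683 remainder 7
3683 ÷ 8 = 460 remainder 3
460 ÷ 8 = 57 remainder 4
57 ÷ 8 = 7 remainder 1
7 ÷ 8 = 0 remainder 7
Reading remainders bottom-up:
= 0o71437


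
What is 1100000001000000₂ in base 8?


Group into 3-bit groups: 001100000001000000
  001 = 1
  100 = 4
  000 = 0
  001 = 1
  000 = 0
  000 = 0
= 0o140100


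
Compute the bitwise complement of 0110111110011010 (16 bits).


Original: 0110111110011010
Invert all bits:
  bit 0: 0 → 1
  bit 1: 1 → 0
  bit 2: 1 → 0
  bit 3: 0 → 1
  bit 4: 1 → 0
  bit 5: 1 → 0
  bit 6: 1 → 0
  bit 7: 1 → 0
  bit 8: 1 → 0
  bit 9: 0 → 1
  bit 10: 0 → 1
  bit 11: 1 → 0
  bit 12: 1 → 0
  bit 13: 0 → 1
  bit 14: 1 → 0
  bit 15: 0 → 1
= 1001000001100101


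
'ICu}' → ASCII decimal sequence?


String: 'ICu}'  (4 characters)
Per-character ASCII lookup:
  'I': uppercase starts at 65: 'I' = 65 + 8 = 73
  'C': uppercase starts at 65: 'C' = 65 + 2 = 67
  'u': lowercase starts at 97: 'u' = 97 + 20 = 117
  '}': special character: '}' = 125
= 73 67 117 125


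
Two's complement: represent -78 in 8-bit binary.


Original: 01001110
Step 1 - Invert all bits: 10110001
Step 2 - Add 1: 10110001 + 1
= 10110010 (represents -78)


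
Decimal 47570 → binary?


Divide by 2 repeatedly:
47570 ÷ 2 = 23785 remainder 0
23785 ÷ 2 = 11892 remainder 1
11892 ÷ 2 = 5946 remainder 0
5946 ÷ 2 = 2973 remainder 0
2973 ÷ 2 = 1486 remainder 1
1486 ÷ 2 = 743 remainder 0
743 ÷ 2 = 371 remainder 1
371 ÷ 2 = 185 remainder 1
185 ÷ 2 = 92 remainder 1
92 ÷ 2 = 46 remainder 0
46 ÷ 2 = 23 remainder 0
23 ÷ 2 = 11 remainder 1
11 ÷ 2 = 5 remainder 1
5 ÷ 2 = 2 remainder 1
2 ÷ 2 = 1 remainder 0
1 ÷ 2 = 0 remainder 1
Reading remainders bottom-up:
= 1011100111010010


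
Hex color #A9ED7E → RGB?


Hex: #A9ED7E
R = A9₁₆ = 169
G = ED₁₆ = 237
B = 7E₁₆ = 126
= RGB(169, 237, 126)


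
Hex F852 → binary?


Each hex digit → 4 binary bits:
  F = 1111
  8 = 1000
  5 = 0101
  2 = 0010
Concatenate: 1111 1000 0101 0010
= 1111100001010010


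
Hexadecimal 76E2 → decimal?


Positional values:
Position 0: 2 × 16^0 = 2 × 1 = 2
Position 1: E × 16^1 = 14 × 16 = 224
Position 2: 6 × 16^2 = 6 × 256 = 1536
Position 3: 7 × 16^3 = 7 × 4096 = 28672
Sum = 2 + 224 + 1536 + 28672
= 30434


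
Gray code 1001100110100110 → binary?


Gray code: 1001100110100110
MSB stays the same: 1
Each subsequent bit = prev_binary XOR current_gray:
  B[1] = 1 XOR 0 = 1
  B[2] = 1 XOR 0 = 1
  B[3] = 1 XOR 1 = 0
  B[4] = 0 XOR 1 = 1
  B[5] = 1 XOR 0 = 1
  B[6] = 1 XOR 0 = 1
  B[7] = 1 XOR 1 = 0
  B[8] = 0 XOR 1 = 1
  B[9] = 1 XOR 0 = 1
  B[10] = 1 XOR 1 = 0
  B[11] = 0 XOR 0 = 0
  B[12] = 0 XOR 0 = 0
  B[13] = 0 XOR 1 = 1
  B[14] = 1 XOR 1 = 0
  B[15] = 0 XOR 0 = 0
= 1110111011000100 (61124 decimal)


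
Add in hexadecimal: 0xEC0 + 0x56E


Align and add column by column (LSB to MSB, each column mod 16 with carry):
  0EC0
+ 056E
  ----
  col 0: 0(0) + E(14) + 0 (carry in) = 14 → E(14), carry out 0
  col 1: C(12) + 6(6) + 0 (carry in) = 18 → 2(2), carry out 1
  col 2: E(14) + 5(5) + 1 (carry in) = 20 → 4(4), carry out 1
  col 3: 0(0) + 0(0) + 1 (carry in) = 1 → 1(1), carry out 0
Reading digits MSB→LSB: 142E
Strip leading zeros: 142E
= 0x142E


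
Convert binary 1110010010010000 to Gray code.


Binary: 1110010010010000
Gray code: G = B XOR (B >> 1)
B >> 1 = 0111001001001000
1110010010010000 XOR 0111001001001000:
  1 XOR 0 = 1
  1 XOR 1 = 0
  1 XOR 1 = 0
  0 XOR 1 = 1
  0 XOR 0 = 0
  1 XOR 0 = 1
  0 XOR 1 = 1
  0 XOR 0 = 0
  1 XOR 0 = 1
  0 XOR 1 = 1
  0 XOR 0 = 0
  1 XOR 0 = 1
  0 XOR 1 = 1
  0 XOR 0 = 0
  0 XOR 0 = 0
  0 XOR 0 = 0
= 1001011011011000


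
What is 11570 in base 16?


Divide by 16 repeatedly:
11570 ÷ 16 = 723 remainder 2 (2)
723 ÷ 16 = 45 remainder 3 (3)
45 ÷ 16 = 2 remainder 13 (D)
2 ÷ 16 = 0 remainder 2 (2)
Reading remainders bottom-up:
= 0x2D32


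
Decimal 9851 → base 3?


Divide by 3 repeatedly:
9851 ÷ 3 = 3283 remainder 2
3283 ÷ 3 = 1094 remainder 1
1094 ÷ 3 = 364 remainder 2
364 ÷ 3 = 121 remainder 1
121 ÷ 3 = 40 remainder 1
40 ÷ 3 = 13 remainder 1
13 ÷ 3 = 4 remainder 1
4 ÷ 3 = 1 remainder 1
1 ÷ 3 = 0 remainder 1
Reading remainders bottom-up:
= 111111212


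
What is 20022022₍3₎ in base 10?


Positional values (base 3):
  2 × 3^0 = 2 × 1 = 2
  2 × 3^1 = 2 × 3 = 6
  0 × 3^2 = 0 × 9 = 0
  2 × 3^3 = 2 × 27 = 54
  2 × 3^4 = 2 × 81 = 162
  0 × 3^5 = 0 × 243 = 0
  0 × 3^6 = 0 × 729 = 0
  2 × 3^7 = 2 × 2187 = 4374
Sum = 2 + 6 + 0 + 54 + 162 + 0 + 0 + 4374
= 4598


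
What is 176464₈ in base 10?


Positional values:
Position 0: 4 × 8^0 = 4
Position 1: 6 × 8^1 = 48
Position 2: 4 × 8^2 = 256
Position 3: 6 × 8^3 = 3072
Position 4: 7 × 8^4 = 28672
Position 5: 1 × 8^5 = 32768
Sum = 4 + 48 + 256 + 3072 + 28672 + 32768
= 64820


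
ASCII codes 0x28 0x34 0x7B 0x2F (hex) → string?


Codes (hex): 0x28 0x34 0x7B 0x2F
Per-code ASCII lookup:
  0x28 = 40  (special character) → '('
  0x34 = 52  (range 48-57: digits, 52 - 48 = 4) → '4'
  0x7B = 123  (special character) → '{'
  0x2F = 47  (special character) → '/'
= '(4{/'


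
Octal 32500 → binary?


Each octal digit → 3 binary bits:
  3 = 011
  2 = 010
  5 = 101
  0 = 000
  0 = 000
Concatenate: 011 010 101 000 000
= 011010101000000


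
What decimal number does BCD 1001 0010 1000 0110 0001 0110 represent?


Each 4-bit group → digit:
  1001 → 9
  0010 → 2
  1000 → 8
  0110 → 6
  0001 → 1
  0110 → 6
= 928616


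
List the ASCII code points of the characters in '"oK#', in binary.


String: '"oK#'  (4 characters)
Per-character ASCII lookup:
  '"': special character: '"' = 34 → 100010
  'o': lowercase starts at 97: 'o' = 97 + 14 = 111 → 1101111
  'K': uppercase starts at 65: 'K' = 65 + 10 = 75 → 1001011
  '#': special character: '#' = 35 → 100011
= 100010 1101111 1001011 100011


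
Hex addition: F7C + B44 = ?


Align and add column by column (LSB to MSB, each column mod 16 with carry):
  0F7C
+ 0B44
  ----
  col 0: C(12) + 4(4) + 0 (carry in) = 16 → 0(0), carry out 1
  col 1: 7(7) + 4(4) + 1 (carry in) = 12 → C(12), carry out 0
  col 2: F(15) + B(11) + 0 (carry in) = 26 → A(10), carry out 1
  col 3: 0(0) + 0(0) + 1 (carry in) = 1 → 1(1), carry out 0
Reading digits MSB→LSB: 1AC0
Strip leading zeros: 1AC0
= 0x1AC0


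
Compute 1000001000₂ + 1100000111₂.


Align and add column by column (LSB to MSB, carry propagating):
  01000001000
+ 01100000111
  -----------
  col 0: 0 + 1 + 0 (carry in) = 1 → bit 1, carry out 0
  col 1: 0 + 1 + 0 (carry in) = 1 → bit 1, carry out 0
  col 2: 0 + 1 + 0 (carry in) = 1 → bit 1, carry out 0
  col 3: 1 + 0 + 0 (carry in) = 1 → bit 1, carry out 0
  col 4: 0 + 0 + 0 (carry in) = 0 → bit 0, carry out 0
  col 5: 0 + 0 + 0 (carry in) = 0 → bit 0, carry out 0
  col 6: 0 + 0 + 0 (carry in) = 0 → bit 0, carry out 0
  col 7: 0 + 0 + 0 (carry in) = 0 → bit 0, carry out 0
  col 8: 0 + 1 + 0 (carry in) = 1 → bit 1, carry out 0
  col 9: 1 + 1 + 0 (carry in) = 2 → bit 0, carry out 1
  col 10: 0 + 0 + 1 (carry in) = 1 → bit 1, carry out 0
Reading bits MSB→LSB: 10100001111
Strip leading zeros: 10100001111
= 10100001111


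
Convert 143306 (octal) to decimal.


Positional values:
Position 0: 6 × 8^0 = 6
Position 1: 0 × 8^1 = 0
Position 2: 3 × 8^2 = 192
Position 3: 3 × 8^3 = 1536
Position 4: 4 × 8^4 = 16384
Position 5: 1 × 8^5 = 32768
Sum = 6 + 0 + 192 + 1536 + 16384 + 32768
= 50886


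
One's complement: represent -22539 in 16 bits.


Original: 0101100000001011
Invert all bits:
  bit 0: 0 → 1
  bit 1: 1 → 0
  bit 2: 0 → 1
  bit 3: 1 → 0
  bit 4: 1 → 0
  bit 5: 0 → 1
  bit 6: 0 → 1
  bit 7: 0 → 1
  bit 8: 0 → 1
  bit 9: 0 → 1
  bit 10: 0 → 1
  bit 11: 0 → 1
  bit 12: 1 → 0
  bit 13: 0 → 1
  bit 14: 1 → 0
  bit 15: 1 → 0
= 1010011111110100


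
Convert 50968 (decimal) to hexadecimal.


Divide by 16 repeatedly:
50968 ÷ 16 = 3185 remainder 8 (8)
3185 ÷ 16 = 199 remainder 1 (1)
199 ÷ 16 = 12 remainder 7 (7)
12 ÷ 16 = 0 remainder 12 (C)
Reading remainders bottom-up:
= 0xC718


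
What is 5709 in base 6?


Divide by 6 repeatedly:
5709 ÷ 6 = 951 remainder 3
951 ÷ 6 = 158 remainder 3
158 ÷ 6 = 26 remainder 2
26 ÷ 6 = 4 remainder 2
4 ÷ 6 = 0 remainder 4
Reading remainders bottom-up:
= 42233


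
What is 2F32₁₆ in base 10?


Positional values:
Position 0: 2 × 16^0 = 2 × 1 = 2
Position 1: 3 × 16^1 = 3 × 16 = 48
Position 2: F × 16^2 = 15 × 256 = 3840
Position 3: 2 × 16^3 = 2 × 4096 = 8192
Sum = 2 + 48 + 3840 + 8192
= 12082


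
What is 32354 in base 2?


Divide by 2 repeatedly:
32354 ÷ 2 = 16177 remainder 0
16177 ÷ 2 = 8088 remainder 1
8088 ÷ 2 = 4044 remainder 0
4044 ÷ 2 = 2022 remainder 0
2022 ÷ 2 = 1011 remainder 0
1011 ÷ 2 = 505 remainder 1
505 ÷ 2 = 252 remainder 1
252 ÷ 2 = 126 remainder 0
126 ÷ 2 = 63 remainder 0
63 ÷ 2 = 31 remainder 1
31 ÷ 2 = 15 remainder 1
15 ÷ 2 = 7 remainder 1
7 ÷ 2 = 3 remainder 1
3 ÷ 2 = 1 remainder 1
1 ÷ 2 = 0 remainder 1
Reading remainders bottom-up:
= 111111001100010


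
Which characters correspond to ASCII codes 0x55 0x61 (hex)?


Codes (hex): 0x55 0x61
Per-code ASCII lookup:
  0x55 = 85  (range 65-90: uppercase, 85 - 65 = 20) → 'U'
  0x61 = 97  (range 97-122: lowercase, 97 - 97 = 0) → 'a'
= 'Ua'


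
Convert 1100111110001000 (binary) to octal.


Group into 3-bit groups: 001100111110001000
  001 = 1
  100 = 4
  111 = 7
  110 = 6
  001 = 1
  000 = 0
= 0o147610


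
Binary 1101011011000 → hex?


Group into 4-bit nibbles: 0001101011011000
  0001 = 1
  1010 = A
  1101 = D
  1000 = 8
= 0x1AD8


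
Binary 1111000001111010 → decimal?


Positional values:
Bit 1: 1 × 2^1 = 2
Bit 3: 1 × 2^3 = 8
Bit 4: 1 × 2^4 = 16
Bit 5: 1 × 2^5 = 32
Bit 6: 1 × 2^6 = 64
Bit 12: 1 × 2^12 = 4096
Bit 13: 1 × 2^13 = 8192
Bit 14: 1 × 2^14 = 16384
Bit 15: 1 × 2^15 = 32768
Sum = 2 + 8 + 16 + 32 + 64 + 4096 + 8192 + 16384 + 32768
= 61562


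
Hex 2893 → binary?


Each hex digit → 4 binary bits:
  2 = 0010
  8 = 1000
  9 = 1001
  3 = 0011
Concatenate: 0010 1000 1001 0011
= 0010100010010011


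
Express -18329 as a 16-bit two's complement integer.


Original: 0100011110011001
Step 1 - Invert all bits: 1011100001100110
Step 2 - Add 1: 1011100001100110 + 1
= 1011100001100111 (represents -18329)


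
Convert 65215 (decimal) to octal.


Divide by 8 repeatedly:
65215 ÷ 8 = 8151 remainder 7
8151 ÷ 8 = 1018 remainder 7
1018 ÷ 8 = 127 remainder 2
127 ÷ 8 = 15 remainder 7
15 ÷ 8 = 1 remainder 7
1 ÷ 8 = 0 remainder 1
Reading remainders bottom-up:
= 0o177277


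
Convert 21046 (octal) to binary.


Each octal digit → 3 binary bits:
  2 = 010
  1 = 001
  0 = 000
  4 = 100
  6 = 110
Concatenate: 010 001 000 100 110
= 010001000100110


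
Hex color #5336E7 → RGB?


Hex: #5336E7
R = 53₁₆ = 83
G = 36₁₆ = 54
B = E7₁₆ = 231
= RGB(83, 54, 231)


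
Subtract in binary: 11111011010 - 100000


Align and subtract column by column (LSB to MSB, borrowing when needed):
  11111011010
- 00000100000
  -----------
  col 0: (0 - 0 borrow-in) - 0 → 0 - 0 = 0, borrow out 0
  col 1: (1 - 0 borrow-in) - 0 → 1 - 0 = 1, borrow out 0
  col 2: (0 - 0 borrow-in) - 0 → 0 - 0 = 0, borrow out 0
  col 3: (1 - 0 borrow-in) - 0 → 1 - 0 = 1, borrow out 0
  col 4: (1 - 0 borrow-in) - 0 → 1 - 0 = 1, borrow out 0
  col 5: (0 - 0 borrow-in) - 1 → borrow from next column: (0+2) - 1 = 1, borrow out 1
  col 6: (1 - 1 borrow-in) - 0 → 0 - 0 = 0, borrow out 0
  col 7: (1 - 0 borrow-in) - 0 → 1 - 0 = 1, borrow out 0
  col 8: (1 - 0 borrow-in) - 0 → 1 - 0 = 1, borrow out 0
  col 9: (1 - 0 borrow-in) - 0 → 1 - 0 = 1, borrow out 0
  col 10: (1 - 0 borrow-in) - 0 → 1 - 0 = 1, borrow out 0
Reading bits MSB→LSB: 11110111010
Strip leading zeros: 11110111010
= 11110111010


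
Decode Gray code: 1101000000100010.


Gray code: 1101000000100010
MSB stays the same: 1
Each subsequent bit = prev_binary XOR current_gray:
  B[1] = 1 XOR 1 = 0
  B[2] = 0 XOR 0 = 0
  B[3] = 0 XOR 1 = 1
  B[4] = 1 XOR 0 = 1
  B[5] = 1 XOR 0 = 1
  B[6] = 1 XOR 0 = 1
  B[7] = 1 XOR 0 = 1
  B[8] = 1 XOR 0 = 1
  B[9] = 1 XOR 0 = 1
  B[10] = 1 XOR 1 = 0
  B[11] = 0 XOR 0 = 0
  B[12] = 0 XOR 0 = 0
  B[13] = 0 XOR 0 = 0
  B[14] = 0 XOR 1 = 1
  B[15] = 1 XOR 0 = 1
= 1001111111000011 (40899 decimal)


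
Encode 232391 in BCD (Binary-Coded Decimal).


Each digit → 4-bit binary:
  2 → 0010
  3 → 0011
  2 → 0010
  3 → 0011
  9 → 1001
  1 → 0001
= 0010 0011 0010 0011 1001 0001


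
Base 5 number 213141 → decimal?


Positional values (base 5):
  1 × 5^0 = 1 × 1 = 1
  4 × 5^1 = 4 × 5 = 20
  1 × 5^2 = 1 × 25 = 25
  3 × 5^3 = 3 × 125 = 375
  1 × 5^4 = 1 × 625 = 625
  2 × 5^5 = 2 × 3125 = 6250
Sum = 1 + 20 + 25 + 375 + 625 + 6250
= 7296


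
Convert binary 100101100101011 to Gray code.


Binary: 100101100101011
Gray code: G = B XOR (B >> 1)
B >> 1 = 010010110010101
100101100101011 XOR 010010110010101:
  1 XOR 0 = 1
  0 XOR 1 = 1
  0 XOR 0 = 0
  1 XOR 0 = 1
  0 XOR 1 = 1
  1 XOR 0 = 1
  1 XOR 1 = 0
  0 XOR 1 = 1
  0 XOR 0 = 0
  1 XOR 0 = 1
  0 XOR 1 = 1
  1 XOR 0 = 1
  0 XOR 1 = 1
  1 XOR 0 = 1
  1 XOR 1 = 0
= 110111010111110


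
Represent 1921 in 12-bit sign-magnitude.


Sign bit: 0 (positive)
Magnitude: 1921 = 11110000001
= 011110000001


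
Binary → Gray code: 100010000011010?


Binary: 100010000011010
Gray code: G = B XOR (B >> 1)
B >> 1 = 010001000001101
100010000011010 XOR 010001000001101:
  1 XOR 0 = 1
  0 XOR 1 = 1
  0 XOR 0 = 0
  0 XOR 0 = 0
  1 XOR 0 = 1
  0 XOR 1 = 1
  0 XOR 0 = 0
  0 XOR 0 = 0
  0 XOR 0 = 0
  0 XOR 0 = 0
  1 XOR 0 = 1
  1 XOR 1 = 0
  0 XOR 1 = 1
  1 XOR 0 = 1
  0 XOR 1 = 1
= 110011000010111


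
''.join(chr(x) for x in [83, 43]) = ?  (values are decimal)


Codes (decimal): 83 43
Per-code ASCII lookup:
  83  (range 65-90: uppercase, 83 - 65 = 18) → 'S'
  43  (special character) → '+'
= 'S+'


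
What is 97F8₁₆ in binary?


Each hex digit → 4 binary bits:
  9 = 1001
  7 = 0111
  F = 1111
  8 = 1000
Concatenate: 1001 0111 1111 1000
= 1001011111111000


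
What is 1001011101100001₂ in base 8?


Group into 3-bit groups: 001001011101100001
  001 = 1
  001 = 1
  011 = 3
  101 = 5
  100 = 4
  001 = 1
= 0o113541


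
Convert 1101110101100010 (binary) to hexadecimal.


Group into 4-bit nibbles: 1101110101100010
  1101 = D
  1101 = D
  0110 = 6
  0010 = 2
= 0xDD62


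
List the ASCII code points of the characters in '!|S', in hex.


String: '!|S'  (3 characters)
Per-character ASCII lookup:
  '!': special character: '!' = 33 → 0x21
  '|': special character: '|' = 124 → 0x7C
  'S': uppercase starts at 65: 'S' = 65 + 18 = 83 → 0x53
= 0x21 0x7C 0x53


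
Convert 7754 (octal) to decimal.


Positional values:
Position 0: 4 × 8^0 = 4
Position 1: 5 × 8^1 = 40
Position 2: 7 × 8^2 = 448
Position 3: 7 × 8^3 = 3584
Sum = 4 + 40 + 448 + 3584
= 4076
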